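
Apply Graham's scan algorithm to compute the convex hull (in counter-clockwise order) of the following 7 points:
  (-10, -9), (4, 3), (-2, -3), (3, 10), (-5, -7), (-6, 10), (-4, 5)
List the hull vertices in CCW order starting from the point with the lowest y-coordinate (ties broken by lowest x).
Hull (CCW) = [(-10, -9), (-5, -7), (4, 3), (3, 10), (-6, 10)]

Graham scan procedure:
  1. Find the pivot p₀ = point with lowest y (tie → lowest x): (-10, -9).
  2. Sort the remaining points by polar angle around p₀.
  3. Walk through sorted points, maintaining a stack; pop the top while the last three entries make a non-left turn (cross product ≤ 0).
  4. Final stack is the convex hull in CCW order: (-10, -9), (-5, -7), (4, 3), (3, 10), (-6, 10).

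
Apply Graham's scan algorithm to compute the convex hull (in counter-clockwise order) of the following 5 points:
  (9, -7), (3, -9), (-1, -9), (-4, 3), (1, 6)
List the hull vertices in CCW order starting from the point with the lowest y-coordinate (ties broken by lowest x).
Hull (CCW) = [(-1, -9), (3, -9), (9, -7), (1, 6), (-4, 3)]

Graham scan procedure:
  1. Find the pivot p₀ = point with lowest y (tie → lowest x): (-1, -9).
  2. Sort the remaining points by polar angle around p₀.
  3. Walk through sorted points, maintaining a stack; pop the top while the last three entries make a non-left turn (cross product ≤ 0).
  4. Final stack is the convex hull in CCW order: (-1, -9), (3, -9), (9, -7), (1, 6), (-4, 3).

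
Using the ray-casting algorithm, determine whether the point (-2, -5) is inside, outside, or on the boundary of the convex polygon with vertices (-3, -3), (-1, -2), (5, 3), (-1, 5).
The point (-2, -5) lies strictly outside the polygon

Cast a horizontal ray to the right from the query point and count how many polygon edges it crosses (each edge strictly once or zero times, handled with the usual half-open convention). 
Parity of crossings → even ⇒ outside.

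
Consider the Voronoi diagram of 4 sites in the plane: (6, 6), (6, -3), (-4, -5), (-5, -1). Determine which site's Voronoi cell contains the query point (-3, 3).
Nearest site = (-5, -1)

The Voronoi cell of site s contains exactly those query points closer to s than to any other site. Compute squared distances from q = (-3, 3) to each site:
  (-5 − -3)² + (-1 − 3)² = 20
  (-4 − -3)² + (-5 − 3)² = 65
  (6 − -3)² + (6 − 3)² = 90
  (6 − -3)² + (-3 − 3)² = 117
Minimum is attained by (-5, -1), so q lies in its Voronoi cell.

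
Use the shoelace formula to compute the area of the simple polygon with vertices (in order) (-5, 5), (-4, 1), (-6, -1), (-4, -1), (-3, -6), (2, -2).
Area = 33

Shoelace formula: Area = (1/2) |Σ_i (x_i · y_{i+1} − x_{i+1} · y_i)| (indices mod n). Compute each cross term:
  (-5)(1) − (-4)(5) = 15
  (-4)(-1) − (-6)(1) = 10
  (-6)(-1) − (-4)(-1) = 2
  (-4)(-6) − (-3)(-1) = 21
  (-3)(-2) − (2)(-6) = 18
  (2)(5) − (-5)(-2) = 0
Sum = 66, so (signed) Area = 66/2 = 33, |Area| = 33.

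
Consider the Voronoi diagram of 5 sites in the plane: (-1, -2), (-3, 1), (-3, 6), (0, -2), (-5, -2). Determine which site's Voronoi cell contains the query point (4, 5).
Nearest site = (-3, 6)

The Voronoi cell of site s contains exactly those query points closer to s than to any other site. Compute squared distances from q = (4, 5) to each site:
  (-3 − 4)² + (6 − 5)² = 50
  (-3 − 4)² + (1 − 5)² = 65
  (0 − 4)² + (-2 − 5)² = 65
  (-1 − 4)² + (-2 − 5)² = 74
  (-5 − 4)² + (-2 − 5)² = 130
Minimum is attained by (-3, 6), so q lies in its Voronoi cell.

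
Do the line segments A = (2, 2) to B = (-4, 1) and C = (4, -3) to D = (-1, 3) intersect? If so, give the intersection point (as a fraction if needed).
Yes; intersection at (4/41, 69/41) (t = 13/41 on AB, s = 32/41 on CD)

Parametrize AB as A + t(B − A) = (2 + -6 t, 2 + -1 t) and CD as C + s(D − C) = (4 + -5 s, -3 + 6 s). Solve the linear system for (t, s). Determinant = 41 ≠ 0, so a unique intersection of the containing lines exists. Solution: t = 13/41, s = 32/41 — both in [0, 1], so the segments cross. Intersection point: (4/41, 69/41).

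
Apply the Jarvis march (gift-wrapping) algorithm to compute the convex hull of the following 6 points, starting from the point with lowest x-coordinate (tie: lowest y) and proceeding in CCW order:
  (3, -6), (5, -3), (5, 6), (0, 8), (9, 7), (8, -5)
Hull (CCW) = [(0, 8), (3, -6), (8, -5), (9, 7)]

Jarvis march: at each step, from the current hull vertex p, select the next vertex q as the point such that every other point lies strictly to the left of (or on) the directed line p → q. (Equivalently: for every other point r, the cross product (q − p) × (r − p) ≥ 0.)
Starting point (lowest x, tie lowest y): (0, 8). Wrap until returning to start. Resulting hull: (0, 8), (3, -6), (8, -5), (9, 7).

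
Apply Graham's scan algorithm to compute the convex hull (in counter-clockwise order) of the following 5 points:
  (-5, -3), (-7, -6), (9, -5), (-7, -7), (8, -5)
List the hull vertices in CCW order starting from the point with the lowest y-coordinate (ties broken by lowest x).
Hull (CCW) = [(-7, -7), (9, -5), (-5, -3), (-7, -6)]

Graham scan procedure:
  1. Find the pivot p₀ = point with lowest y (tie → lowest x): (-7, -7).
  2. Sort the remaining points by polar angle around p₀.
  3. Walk through sorted points, maintaining a stack; pop the top while the last three entries make a non-left turn (cross product ≤ 0).
  4. Final stack is the convex hull in CCW order: (-7, -7), (9, -5), (-5, -3), (-7, -6).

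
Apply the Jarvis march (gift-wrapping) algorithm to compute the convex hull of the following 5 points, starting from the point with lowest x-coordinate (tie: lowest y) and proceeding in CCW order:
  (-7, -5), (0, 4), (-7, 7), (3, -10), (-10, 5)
Hull (CCW) = [(-10, 5), (-7, -5), (3, -10), (0, 4), (-7, 7)]

Jarvis march: at each step, from the current hull vertex p, select the next vertex q as the point such that every other point lies strictly to the left of (or on) the directed line p → q. (Equivalently: for every other point r, the cross product (q − p) × (r − p) ≥ 0.)
Starting point (lowest x, tie lowest y): (-10, 5). Wrap until returning to start. Resulting hull: (-10, 5), (-7, -5), (3, -10), (0, 4), (-7, 7).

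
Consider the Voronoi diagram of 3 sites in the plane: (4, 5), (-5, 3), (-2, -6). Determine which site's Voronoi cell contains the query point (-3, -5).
Nearest site = (-2, -6)

The Voronoi cell of site s contains exactly those query points closer to s than to any other site. Compute squared distances from q = (-3, -5) to each site:
  (-2 − -3)² + (-6 − -5)² = 2
  (-5 − -3)² + (3 − -5)² = 68
  (4 − -3)² + (5 − -5)² = 149
Minimum is attained by (-2, -6), so q lies in its Voronoi cell.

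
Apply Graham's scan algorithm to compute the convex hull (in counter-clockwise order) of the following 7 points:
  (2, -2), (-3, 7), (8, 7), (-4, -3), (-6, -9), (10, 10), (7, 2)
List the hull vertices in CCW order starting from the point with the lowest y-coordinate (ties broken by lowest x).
Hull (CCW) = [(-6, -9), (7, 2), (10, 10), (-3, 7)]

Graham scan procedure:
  1. Find the pivot p₀ = point with lowest y (tie → lowest x): (-6, -9).
  2. Sort the remaining points by polar angle around p₀.
  3. Walk through sorted points, maintaining a stack; pop the top while the last three entries make a non-left turn (cross product ≤ 0).
  4. Final stack is the convex hull in CCW order: (-6, -9), (7, 2), (10, 10), (-3, 7).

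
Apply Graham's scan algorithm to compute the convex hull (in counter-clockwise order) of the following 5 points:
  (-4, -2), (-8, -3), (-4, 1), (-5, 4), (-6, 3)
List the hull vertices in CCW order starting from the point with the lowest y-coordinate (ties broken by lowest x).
Hull (CCW) = [(-8, -3), (-4, -2), (-4, 1), (-5, 4), (-6, 3)]

Graham scan procedure:
  1. Find the pivot p₀ = point with lowest y (tie → lowest x): (-8, -3).
  2. Sort the remaining points by polar angle around p₀.
  3. Walk through sorted points, maintaining a stack; pop the top while the last three entries make a non-left turn (cross product ≤ 0).
  4. Final stack is the convex hull in CCW order: (-8, -3), (-4, -2), (-4, 1), (-5, 4), (-6, 3).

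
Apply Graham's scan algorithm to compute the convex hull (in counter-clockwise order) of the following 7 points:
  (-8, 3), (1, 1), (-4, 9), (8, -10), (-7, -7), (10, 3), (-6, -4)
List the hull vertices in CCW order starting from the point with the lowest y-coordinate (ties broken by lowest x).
Hull (CCW) = [(8, -10), (10, 3), (-4, 9), (-8, 3), (-7, -7)]

Graham scan procedure:
  1. Find the pivot p₀ = point with lowest y (tie → lowest x): (8, -10).
  2. Sort the remaining points by polar angle around p₀.
  3. Walk through sorted points, maintaining a stack; pop the top while the last three entries make a non-left turn (cross product ≤ 0).
  4. Final stack is the convex hull in CCW order: (8, -10), (10, 3), (-4, 9), (-8, 3), (-7, -7).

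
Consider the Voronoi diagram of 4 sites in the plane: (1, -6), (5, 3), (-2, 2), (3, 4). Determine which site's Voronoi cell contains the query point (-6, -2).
Nearest site = (-2, 2)

The Voronoi cell of site s contains exactly those query points closer to s than to any other site. Compute squared distances from q = (-6, -2) to each site:
  (-2 − -6)² + (2 − -2)² = 32
  (1 − -6)² + (-6 − -2)² = 65
  (3 − -6)² + (4 − -2)² = 117
  (5 − -6)² + (3 − -2)² = 146
Minimum is attained by (-2, 2), so q lies in its Voronoi cell.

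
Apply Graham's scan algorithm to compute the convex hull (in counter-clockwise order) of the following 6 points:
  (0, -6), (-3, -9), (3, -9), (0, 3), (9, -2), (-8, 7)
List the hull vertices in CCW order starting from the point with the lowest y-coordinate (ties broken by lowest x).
Hull (CCW) = [(-3, -9), (3, -9), (9, -2), (0, 3), (-8, 7)]

Graham scan procedure:
  1. Find the pivot p₀ = point with lowest y (tie → lowest x): (-3, -9).
  2. Sort the remaining points by polar angle around p₀.
  3. Walk through sorted points, maintaining a stack; pop the top while the last three entries make a non-left turn (cross product ≤ 0).
  4. Final stack is the convex hull in CCW order: (-3, -9), (3, -9), (9, -2), (0, 3), (-8, 7).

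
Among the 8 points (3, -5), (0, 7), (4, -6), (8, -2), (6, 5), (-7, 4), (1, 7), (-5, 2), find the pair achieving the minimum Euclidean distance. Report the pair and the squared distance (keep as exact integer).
Pair = ((0, 7), (1, 7)); squared distance = 1

Compute all C(8, 2) = 28 pairwise squared distances (x_i − x_j)² + (y_i − y_j)². The minimum is 1, attained by the pair ((0, 7), (1, 7)).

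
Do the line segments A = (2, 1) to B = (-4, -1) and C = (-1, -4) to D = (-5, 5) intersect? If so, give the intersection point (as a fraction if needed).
Yes; intersection at (-79/31, -16/31) (t = 47/62 on AB, s = 12/31 on CD)

Parametrize AB as A + t(B − A) = (2 + -6 t, 1 + -2 t) and CD as C + s(D − C) = (-1 + -4 s, -4 + 9 s). Solve the linear system for (t, s). Determinant = 62 ≠ 0, so a unique intersection of the containing lines exists. Solution: t = 47/62, s = 12/31 — both in [0, 1], so the segments cross. Intersection point: (-79/31, -16/31).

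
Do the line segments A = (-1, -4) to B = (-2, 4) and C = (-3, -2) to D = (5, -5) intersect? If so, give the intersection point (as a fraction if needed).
Yes; intersection at (-71/61, -164/61) (t = 10/61 on AB, s = 14/61 on CD)

Parametrize AB as A + t(B − A) = (-1 + -1 t, -4 + 8 t) and CD as C + s(D − C) = (-3 + 8 s, -2 + -3 s). Solve the linear system for (t, s). Determinant = 61 ≠ 0, so a unique intersection of the containing lines exists. Solution: t = 10/61, s = 14/61 — both in [0, 1], so the segments cross. Intersection point: (-71/61, -164/61).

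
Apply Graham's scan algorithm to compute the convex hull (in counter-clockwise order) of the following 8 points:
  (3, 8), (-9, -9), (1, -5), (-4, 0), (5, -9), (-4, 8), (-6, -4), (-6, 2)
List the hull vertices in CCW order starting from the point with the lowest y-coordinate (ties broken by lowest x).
Hull (CCW) = [(-9, -9), (5, -9), (3, 8), (-4, 8), (-6, 2)]

Graham scan procedure:
  1. Find the pivot p₀ = point with lowest y (tie → lowest x): (-9, -9).
  2. Sort the remaining points by polar angle around p₀.
  3. Walk through sorted points, maintaining a stack; pop the top while the last three entries make a non-left turn (cross product ≤ 0).
  4. Final stack is the convex hull in CCW order: (-9, -9), (5, -9), (3, 8), (-4, 8), (-6, 2).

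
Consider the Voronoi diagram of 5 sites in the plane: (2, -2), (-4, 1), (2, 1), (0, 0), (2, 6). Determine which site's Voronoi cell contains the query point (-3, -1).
Nearest site = (-4, 1)

The Voronoi cell of site s contains exactly those query points closer to s than to any other site. Compute squared distances from q = (-3, -1) to each site:
  (-4 − -3)² + (1 − -1)² = 5
  (0 − -3)² + (0 − -1)² = 10
  (2 − -3)² + (-2 − -1)² = 26
  (2 − -3)² + (1 − -1)² = 29
  (2 − -3)² + (6 − -1)² = 74
Minimum is attained by (-4, 1), so q lies in its Voronoi cell.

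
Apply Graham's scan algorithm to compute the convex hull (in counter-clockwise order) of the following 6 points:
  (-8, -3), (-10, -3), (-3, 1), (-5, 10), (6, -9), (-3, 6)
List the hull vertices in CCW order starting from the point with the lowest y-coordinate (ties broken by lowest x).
Hull (CCW) = [(6, -9), (-5, 10), (-10, -3)]

Graham scan procedure:
  1. Find the pivot p₀ = point with lowest y (tie → lowest x): (6, -9).
  2. Sort the remaining points by polar angle around p₀.
  3. Walk through sorted points, maintaining a stack; pop the top while the last three entries make a non-left turn (cross product ≤ 0).
  4. Final stack is the convex hull in CCW order: (6, -9), (-5, 10), (-10, -3).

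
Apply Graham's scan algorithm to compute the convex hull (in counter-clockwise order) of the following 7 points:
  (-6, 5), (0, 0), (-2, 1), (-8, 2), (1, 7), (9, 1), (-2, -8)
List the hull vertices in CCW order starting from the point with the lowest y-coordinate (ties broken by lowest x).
Hull (CCW) = [(-2, -8), (9, 1), (1, 7), (-6, 5), (-8, 2)]

Graham scan procedure:
  1. Find the pivot p₀ = point with lowest y (tie → lowest x): (-2, -8).
  2. Sort the remaining points by polar angle around p₀.
  3. Walk through sorted points, maintaining a stack; pop the top while the last three entries make a non-left turn (cross product ≤ 0).
  4. Final stack is the convex hull in CCW order: (-2, -8), (9, 1), (1, 7), (-6, 5), (-8, 2).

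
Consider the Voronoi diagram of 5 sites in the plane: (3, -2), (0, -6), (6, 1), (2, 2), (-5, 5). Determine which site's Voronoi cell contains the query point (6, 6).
Nearest site = (6, 1)

The Voronoi cell of site s contains exactly those query points closer to s than to any other site. Compute squared distances from q = (6, 6) to each site:
  (6 − 6)² + (1 − 6)² = 25
  (2 − 6)² + (2 − 6)² = 32
  (3 − 6)² + (-2 − 6)² = 73
  (-5 − 6)² + (5 − 6)² = 122
  (0 − 6)² + (-6 − 6)² = 180
Minimum is attained by (6, 1), so q lies in its Voronoi cell.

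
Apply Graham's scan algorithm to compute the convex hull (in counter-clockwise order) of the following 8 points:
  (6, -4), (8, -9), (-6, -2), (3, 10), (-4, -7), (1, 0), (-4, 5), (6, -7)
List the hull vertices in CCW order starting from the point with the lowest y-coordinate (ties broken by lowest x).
Hull (CCW) = [(8, -9), (3, 10), (-4, 5), (-6, -2), (-4, -7)]

Graham scan procedure:
  1. Find the pivot p₀ = point with lowest y (tie → lowest x): (8, -9).
  2. Sort the remaining points by polar angle around p₀.
  3. Walk through sorted points, maintaining a stack; pop the top while the last three entries make a non-left turn (cross product ≤ 0).
  4. Final stack is the convex hull in CCW order: (8, -9), (3, 10), (-4, 5), (-6, -2), (-4, -7).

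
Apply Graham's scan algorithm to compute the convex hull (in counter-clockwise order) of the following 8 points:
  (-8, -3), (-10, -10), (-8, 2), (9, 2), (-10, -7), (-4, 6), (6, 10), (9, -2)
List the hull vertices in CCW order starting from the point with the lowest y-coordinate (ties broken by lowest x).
Hull (CCW) = [(-10, -10), (9, -2), (9, 2), (6, 10), (-4, 6), (-8, 2), (-10, -7)]

Graham scan procedure:
  1. Find the pivot p₀ = point with lowest y (tie → lowest x): (-10, -10).
  2. Sort the remaining points by polar angle around p₀.
  3. Walk through sorted points, maintaining a stack; pop the top while the last three entries make a non-left turn (cross product ≤ 0).
  4. Final stack is the convex hull in CCW order: (-10, -10), (9, -2), (9, 2), (6, 10), (-4, 6), (-8, 2), (-10, -7).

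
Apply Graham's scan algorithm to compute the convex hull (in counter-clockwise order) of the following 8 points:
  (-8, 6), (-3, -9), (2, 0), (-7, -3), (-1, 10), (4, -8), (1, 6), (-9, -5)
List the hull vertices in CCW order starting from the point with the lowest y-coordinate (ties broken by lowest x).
Hull (CCW) = [(-3, -9), (4, -8), (1, 6), (-1, 10), (-8, 6), (-9, -5)]

Graham scan procedure:
  1. Find the pivot p₀ = point with lowest y (tie → lowest x): (-3, -9).
  2. Sort the remaining points by polar angle around p₀.
  3. Walk through sorted points, maintaining a stack; pop the top while the last three entries make a non-left turn (cross product ≤ 0).
  4. Final stack is the convex hull in CCW order: (-3, -9), (4, -8), (1, 6), (-1, 10), (-8, 6), (-9, -5).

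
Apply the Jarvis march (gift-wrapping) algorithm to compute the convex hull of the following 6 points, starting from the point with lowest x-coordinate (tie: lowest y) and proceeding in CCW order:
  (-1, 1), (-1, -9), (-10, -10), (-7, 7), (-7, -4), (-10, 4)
Hull (CCW) = [(-10, -10), (-1, -9), (-1, 1), (-7, 7), (-10, 4)]

Jarvis march: at each step, from the current hull vertex p, select the next vertex q as the point such that every other point lies strictly to the left of (or on) the directed line p → q. (Equivalently: for every other point r, the cross product (q − p) × (r − p) ≥ 0.)
Starting point (lowest x, tie lowest y): (-10, -10). Wrap until returning to start. Resulting hull: (-10, -10), (-1, -9), (-1, 1), (-7, 7), (-10, 4).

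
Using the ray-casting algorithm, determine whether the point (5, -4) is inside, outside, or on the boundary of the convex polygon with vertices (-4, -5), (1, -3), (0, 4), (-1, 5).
The point (5, -4) lies strictly outside the polygon

Cast a horizontal ray to the right from the query point and count how many polygon edges it crosses (each edge strictly once or zero times, handled with the usual half-open convention). 
Parity of crossings → even ⇒ outside.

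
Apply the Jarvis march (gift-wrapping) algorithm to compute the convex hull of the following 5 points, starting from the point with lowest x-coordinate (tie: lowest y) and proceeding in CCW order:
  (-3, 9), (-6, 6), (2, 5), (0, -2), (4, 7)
Hull (CCW) = [(-6, 6), (0, -2), (4, 7), (-3, 9)]

Jarvis march: at each step, from the current hull vertex p, select the next vertex q as the point such that every other point lies strictly to the left of (or on) the directed line p → q. (Equivalently: for every other point r, the cross product (q − p) × (r − p) ≥ 0.)
Starting point (lowest x, tie lowest y): (-6, 6). Wrap until returning to start. Resulting hull: (-6, 6), (0, -2), (4, 7), (-3, 9).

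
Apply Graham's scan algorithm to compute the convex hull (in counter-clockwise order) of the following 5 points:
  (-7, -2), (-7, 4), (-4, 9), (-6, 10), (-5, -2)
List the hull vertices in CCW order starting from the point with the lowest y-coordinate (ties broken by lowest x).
Hull (CCW) = [(-7, -2), (-5, -2), (-4, 9), (-6, 10), (-7, 4)]

Graham scan procedure:
  1. Find the pivot p₀ = point with lowest y (tie → lowest x): (-7, -2).
  2. Sort the remaining points by polar angle around p₀.
  3. Walk through sorted points, maintaining a stack; pop the top while the last three entries make a non-left turn (cross product ≤ 0).
  4. Final stack is the convex hull in CCW order: (-7, -2), (-5, -2), (-4, 9), (-6, 10), (-7, 4).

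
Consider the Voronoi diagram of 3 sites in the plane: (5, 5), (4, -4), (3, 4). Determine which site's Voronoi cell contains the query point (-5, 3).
Nearest site = (3, 4)

The Voronoi cell of site s contains exactly those query points closer to s than to any other site. Compute squared distances from q = (-5, 3) to each site:
  (3 − -5)² + (4 − 3)² = 65
  (5 − -5)² + (5 − 3)² = 104
  (4 − -5)² + (-4 − 3)² = 130
Minimum is attained by (3, 4), so q lies in its Voronoi cell.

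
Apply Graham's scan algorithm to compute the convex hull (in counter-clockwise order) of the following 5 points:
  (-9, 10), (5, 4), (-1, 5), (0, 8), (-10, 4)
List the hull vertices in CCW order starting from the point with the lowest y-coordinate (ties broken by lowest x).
Hull (CCW) = [(-10, 4), (5, 4), (0, 8), (-9, 10)]

Graham scan procedure:
  1. Find the pivot p₀ = point with lowest y (tie → lowest x): (-10, 4).
  2. Sort the remaining points by polar angle around p₀.
  3. Walk through sorted points, maintaining a stack; pop the top while the last three entries make a non-left turn (cross product ≤ 0).
  4. Final stack is the convex hull in CCW order: (-10, 4), (5, 4), (0, 8), (-9, 10).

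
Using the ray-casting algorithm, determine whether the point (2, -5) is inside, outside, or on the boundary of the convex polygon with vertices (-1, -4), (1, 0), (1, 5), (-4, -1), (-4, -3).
The point (2, -5) lies strictly outside the polygon

Cast a horizontal ray to the right from the query point and count how many polygon edges it crosses (each edge strictly once or zero times, handled with the usual half-open convention). 
Parity of crossings → even ⇒ outside.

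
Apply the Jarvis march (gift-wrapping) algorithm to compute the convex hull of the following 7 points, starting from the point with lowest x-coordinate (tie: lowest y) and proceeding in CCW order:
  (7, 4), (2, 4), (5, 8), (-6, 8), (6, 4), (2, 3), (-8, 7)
Hull (CCW) = [(-8, 7), (2, 3), (7, 4), (5, 8), (-6, 8)]

Jarvis march: at each step, from the current hull vertex p, select the next vertex q as the point such that every other point lies strictly to the left of (or on) the directed line p → q. (Equivalently: for every other point r, the cross product (q − p) × (r − p) ≥ 0.)
Starting point (lowest x, tie lowest y): (-8, 7). Wrap until returning to start. Resulting hull: (-8, 7), (2, 3), (7, 4), (5, 8), (-6, 8).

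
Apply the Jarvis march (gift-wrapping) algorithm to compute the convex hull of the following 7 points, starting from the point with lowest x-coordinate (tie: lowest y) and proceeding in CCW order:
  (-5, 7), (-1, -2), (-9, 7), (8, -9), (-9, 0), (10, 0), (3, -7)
Hull (CCW) = [(-9, 0), (3, -7), (8, -9), (10, 0), (-5, 7), (-9, 7)]

Jarvis march: at each step, from the current hull vertex p, select the next vertex q as the point such that every other point lies strictly to the left of (or on) the directed line p → q. (Equivalently: for every other point r, the cross product (q − p) × (r − p) ≥ 0.)
Starting point (lowest x, tie lowest y): (-9, 0). Wrap until returning to start. Resulting hull: (-9, 0), (3, -7), (8, -9), (10, 0), (-5, 7), (-9, 7).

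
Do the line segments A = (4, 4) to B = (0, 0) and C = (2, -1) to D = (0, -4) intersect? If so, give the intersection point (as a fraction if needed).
No (intersection of containing lines falls outside at least one segment)

Parametrize and solve: t = -1, s = -3. At least one of these is outside [0, 1], so the segments do not intersect.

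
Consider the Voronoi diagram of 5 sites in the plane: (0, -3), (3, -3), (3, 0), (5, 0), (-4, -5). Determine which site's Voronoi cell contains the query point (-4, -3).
Nearest site = (-4, -5)

The Voronoi cell of site s contains exactly those query points closer to s than to any other site. Compute squared distances from q = (-4, -3) to each site:
  (-4 − -4)² + (-5 − -3)² = 4
  (0 − -4)² + (-3 − -3)² = 16
  (3 − -4)² + (-3 − -3)² = 49
  (3 − -4)² + (0 − -3)² = 58
  (5 − -4)² + (0 − -3)² = 90
Minimum is attained by (-4, -5), so q lies in its Voronoi cell.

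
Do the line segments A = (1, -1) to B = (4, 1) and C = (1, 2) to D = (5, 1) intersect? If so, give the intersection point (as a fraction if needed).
No (intersection of containing lines falls outside at least one segment)

Parametrize and solve: t = 12/11, s = 9/11. At least one of these is outside [0, 1], so the segments do not intersect.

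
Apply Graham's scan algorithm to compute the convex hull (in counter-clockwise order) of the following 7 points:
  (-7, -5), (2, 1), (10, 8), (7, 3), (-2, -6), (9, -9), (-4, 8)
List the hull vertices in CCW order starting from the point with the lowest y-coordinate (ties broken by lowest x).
Hull (CCW) = [(9, -9), (10, 8), (-4, 8), (-7, -5)]

Graham scan procedure:
  1. Find the pivot p₀ = point with lowest y (tie → lowest x): (9, -9).
  2. Sort the remaining points by polar angle around p₀.
  3. Walk through sorted points, maintaining a stack; pop the top while the last three entries make a non-left turn (cross product ≤ 0).
  4. Final stack is the convex hull in CCW order: (9, -9), (10, 8), (-4, 8), (-7, -5).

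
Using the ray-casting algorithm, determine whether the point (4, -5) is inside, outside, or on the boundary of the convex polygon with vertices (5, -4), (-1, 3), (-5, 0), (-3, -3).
The point (4, -5) lies strictly outside the polygon

Cast a horizontal ray to the right from the query point and count how many polygon edges it crosses (each edge strictly once or zero times, handled with the usual half-open convention). 
Parity of crossings → even ⇒ outside.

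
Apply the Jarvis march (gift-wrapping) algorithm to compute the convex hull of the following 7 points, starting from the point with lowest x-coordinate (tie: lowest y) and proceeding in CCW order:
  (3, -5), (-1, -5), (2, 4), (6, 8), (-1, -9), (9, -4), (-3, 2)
Hull (CCW) = [(-3, 2), (-1, -9), (9, -4), (6, 8)]

Jarvis march: at each step, from the current hull vertex p, select the next vertex q as the point such that every other point lies strictly to the left of (or on) the directed line p → q. (Equivalently: for every other point r, the cross product (q − p) × (r − p) ≥ 0.)
Starting point (lowest x, tie lowest y): (-3, 2). Wrap until returning to start. Resulting hull: (-3, 2), (-1, -9), (9, -4), (6, 8).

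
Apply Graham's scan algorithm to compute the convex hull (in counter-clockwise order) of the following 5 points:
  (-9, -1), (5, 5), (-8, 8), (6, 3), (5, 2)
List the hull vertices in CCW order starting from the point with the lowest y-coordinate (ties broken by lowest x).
Hull (CCW) = [(-9, -1), (5, 2), (6, 3), (5, 5), (-8, 8)]

Graham scan procedure:
  1. Find the pivot p₀ = point with lowest y (tie → lowest x): (-9, -1).
  2. Sort the remaining points by polar angle around p₀.
  3. Walk through sorted points, maintaining a stack; pop the top while the last three entries make a non-left turn (cross product ≤ 0).
  4. Final stack is the convex hull in CCW order: (-9, -1), (5, 2), (6, 3), (5, 5), (-8, 8).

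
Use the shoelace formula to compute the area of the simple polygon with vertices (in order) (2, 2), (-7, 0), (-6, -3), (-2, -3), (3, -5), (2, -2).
Area = 39

Shoelace formula: Area = (1/2) |Σ_i (x_i · y_{i+1} − x_{i+1} · y_i)| (indices mod n). Compute each cross term:
  (2)(0) − (-7)(2) = 14
  (-7)(-3) − (-6)(0) = 21
  (-6)(-3) − (-2)(-3) = 12
  (-2)(-5) − (3)(-3) = 19
  (3)(-2) − (2)(-5) = 4
  (2)(2) − (2)(-2) = 8
Sum = 78, so (signed) Area = 78/2 = 39, |Area| = 39.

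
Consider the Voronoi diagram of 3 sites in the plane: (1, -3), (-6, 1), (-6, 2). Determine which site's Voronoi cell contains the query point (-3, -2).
Nearest site = (1, -3)

The Voronoi cell of site s contains exactly those query points closer to s than to any other site. Compute squared distances from q = (-3, -2) to each site:
  (1 − -3)² + (-3 − -2)² = 17
  (-6 − -3)² + (1 − -2)² = 18
  (-6 − -3)² + (2 − -2)² = 25
Minimum is attained by (1, -3), so q lies in its Voronoi cell.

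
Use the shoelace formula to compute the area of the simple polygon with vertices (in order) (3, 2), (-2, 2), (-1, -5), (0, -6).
Area = 23

Shoelace formula: Area = (1/2) |Σ_i (x_i · y_{i+1} − x_{i+1} · y_i)| (indices mod n). Compute each cross term:
  (3)(2) − (-2)(2) = 10
  (-2)(-5) − (-1)(2) = 12
  (-1)(-6) − (0)(-5) = 6
  (0)(2) − (3)(-6) = 18
Sum = 46, so (signed) Area = 46/2 = 23, |Area| = 23.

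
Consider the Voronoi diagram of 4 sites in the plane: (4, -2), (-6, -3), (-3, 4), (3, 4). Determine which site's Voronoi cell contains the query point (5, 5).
Nearest site = (3, 4)

The Voronoi cell of site s contains exactly those query points closer to s than to any other site. Compute squared distances from q = (5, 5) to each site:
  (3 − 5)² + (4 − 5)² = 5
  (4 − 5)² + (-2 − 5)² = 50
  (-3 − 5)² + (4 − 5)² = 65
  (-6 − 5)² + (-3 − 5)² = 185
Minimum is attained by (3, 4), so q lies in its Voronoi cell.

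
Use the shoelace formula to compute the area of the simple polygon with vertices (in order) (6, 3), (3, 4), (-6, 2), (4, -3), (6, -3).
Area = 97/2

Shoelace formula: Area = (1/2) |Σ_i (x_i · y_{i+1} − x_{i+1} · y_i)| (indices mod n). Compute each cross term:
  (6)(4) − (3)(3) = 15
  (3)(2) − (-6)(4) = 30
  (-6)(-3) − (4)(2) = 10
  (4)(-3) − (6)(-3) = 6
  (6)(3) − (6)(-3) = 36
Sum = 97, so (signed) Area = 97/2 = 97/2, |Area| = 97/2.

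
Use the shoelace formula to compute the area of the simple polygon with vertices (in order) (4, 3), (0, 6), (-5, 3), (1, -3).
Area = 81/2

Shoelace formula: Area = (1/2) |Σ_i (x_i · y_{i+1} − x_{i+1} · y_i)| (indices mod n). Compute each cross term:
  (4)(6) − (0)(3) = 24
  (0)(3) − (-5)(6) = 30
  (-5)(-3) − (1)(3) = 12
  (1)(3) − (4)(-3) = 15
Sum = 81, so (signed) Area = 81/2 = 81/2, |Area| = 81/2.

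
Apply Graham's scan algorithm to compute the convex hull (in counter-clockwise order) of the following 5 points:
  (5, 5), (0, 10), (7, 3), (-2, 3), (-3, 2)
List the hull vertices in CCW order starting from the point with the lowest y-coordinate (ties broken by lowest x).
Hull (CCW) = [(-3, 2), (7, 3), (0, 10)]

Graham scan procedure:
  1. Find the pivot p₀ = point with lowest y (tie → lowest x): (-3, 2).
  2. Sort the remaining points by polar angle around p₀.
  3. Walk through sorted points, maintaining a stack; pop the top while the last three entries make a non-left turn (cross product ≤ 0).
  4. Final stack is the convex hull in CCW order: (-3, 2), (7, 3), (0, 10).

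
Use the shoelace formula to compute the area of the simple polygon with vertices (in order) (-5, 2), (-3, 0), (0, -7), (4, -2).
Area = 53/2

Shoelace formula: Area = (1/2) |Σ_i (x_i · y_{i+1} − x_{i+1} · y_i)| (indices mod n). Compute each cross term:
  (-5)(0) − (-3)(2) = 6
  (-3)(-7) − (0)(0) = 21
  (0)(-2) − (4)(-7) = 28
  (4)(2) − (-5)(-2) = -2
Sum = 53, so (signed) Area = 53/2 = 53/2, |Area| = 53/2.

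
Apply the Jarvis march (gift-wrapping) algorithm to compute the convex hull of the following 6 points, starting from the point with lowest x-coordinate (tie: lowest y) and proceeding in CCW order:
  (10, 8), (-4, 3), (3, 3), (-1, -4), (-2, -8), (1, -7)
Hull (CCW) = [(-4, 3), (-2, -8), (1, -7), (10, 8)]

Jarvis march: at each step, from the current hull vertex p, select the next vertex q as the point such that every other point lies strictly to the left of (or on) the directed line p → q. (Equivalently: for every other point r, the cross product (q − p) × (r − p) ≥ 0.)
Starting point (lowest x, tie lowest y): (-4, 3). Wrap until returning to start. Resulting hull: (-4, 3), (-2, -8), (1, -7), (10, 8).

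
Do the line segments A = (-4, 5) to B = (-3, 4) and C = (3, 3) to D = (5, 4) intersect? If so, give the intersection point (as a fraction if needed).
No (intersection of containing lines falls outside at least one segment)

Parametrize and solve: t = 11/3, s = -5/3. At least one of these is outside [0, 1], so the segments do not intersect.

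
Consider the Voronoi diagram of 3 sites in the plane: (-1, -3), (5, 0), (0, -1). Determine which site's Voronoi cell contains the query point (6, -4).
Nearest site = (5, 0)

The Voronoi cell of site s contains exactly those query points closer to s than to any other site. Compute squared distances from q = (6, -4) to each site:
  (5 − 6)² + (0 − -4)² = 17
  (0 − 6)² + (-1 − -4)² = 45
  (-1 − 6)² + (-3 − -4)² = 50
Minimum is attained by (5, 0), so q lies in its Voronoi cell.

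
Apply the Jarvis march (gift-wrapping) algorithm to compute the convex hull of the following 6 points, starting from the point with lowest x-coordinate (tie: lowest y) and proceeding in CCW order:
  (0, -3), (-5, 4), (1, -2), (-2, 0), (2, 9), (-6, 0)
Hull (CCW) = [(-6, 0), (0, -3), (1, -2), (2, 9), (-5, 4)]

Jarvis march: at each step, from the current hull vertex p, select the next vertex q as the point such that every other point lies strictly to the left of (or on) the directed line p → q. (Equivalently: for every other point r, the cross product (q − p) × (r − p) ≥ 0.)
Starting point (lowest x, tie lowest y): (-6, 0). Wrap until returning to start. Resulting hull: (-6, 0), (0, -3), (1, -2), (2, 9), (-5, 4).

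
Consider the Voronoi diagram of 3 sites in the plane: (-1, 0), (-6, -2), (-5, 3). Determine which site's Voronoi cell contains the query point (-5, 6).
Nearest site = (-5, 3)

The Voronoi cell of site s contains exactly those query points closer to s than to any other site. Compute squared distances from q = (-5, 6) to each site:
  (-5 − -5)² + (3 − 6)² = 9
  (-1 − -5)² + (0 − 6)² = 52
  (-6 − -5)² + (-2 − 6)² = 65
Minimum is attained by (-5, 3), so q lies in its Voronoi cell.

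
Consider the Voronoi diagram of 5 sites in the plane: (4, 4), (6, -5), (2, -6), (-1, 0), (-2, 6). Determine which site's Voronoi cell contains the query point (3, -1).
Nearest site = (-1, 0)

The Voronoi cell of site s contains exactly those query points closer to s than to any other site. Compute squared distances from q = (3, -1) to each site:
  (-1 − 3)² + (0 − -1)² = 17
  (6 − 3)² + (-5 − -1)² = 25
  (2 − 3)² + (-6 − -1)² = 26
  (4 − 3)² + (4 − -1)² = 26
  (-2 − 3)² + (6 − -1)² = 74
Minimum is attained by (-1, 0), so q lies in its Voronoi cell.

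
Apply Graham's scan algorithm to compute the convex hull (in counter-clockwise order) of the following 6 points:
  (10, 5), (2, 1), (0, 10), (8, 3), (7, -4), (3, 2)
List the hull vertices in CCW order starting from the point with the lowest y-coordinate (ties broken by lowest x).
Hull (CCW) = [(7, -4), (10, 5), (0, 10), (2, 1)]

Graham scan procedure:
  1. Find the pivot p₀ = point with lowest y (tie → lowest x): (7, -4).
  2. Sort the remaining points by polar angle around p₀.
  3. Walk through sorted points, maintaining a stack; pop the top while the last three entries make a non-left turn (cross product ≤ 0).
  4. Final stack is the convex hull in CCW order: (7, -4), (10, 5), (0, 10), (2, 1).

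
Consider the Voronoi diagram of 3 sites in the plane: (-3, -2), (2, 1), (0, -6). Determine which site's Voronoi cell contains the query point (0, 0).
Nearest site = (2, 1)

The Voronoi cell of site s contains exactly those query points closer to s than to any other site. Compute squared distances from q = (0, 0) to each site:
  (2 − 0)² + (1 − 0)² = 5
  (-3 − 0)² + (-2 − 0)² = 13
  (0 − 0)² + (-6 − 0)² = 36
Minimum is attained by (2, 1), so q lies in its Voronoi cell.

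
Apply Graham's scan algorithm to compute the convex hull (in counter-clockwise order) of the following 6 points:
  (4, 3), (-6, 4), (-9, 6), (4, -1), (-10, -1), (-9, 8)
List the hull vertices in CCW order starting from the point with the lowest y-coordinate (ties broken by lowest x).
Hull (CCW) = [(-10, -1), (4, -1), (4, 3), (-9, 8)]

Graham scan procedure:
  1. Find the pivot p₀ = point with lowest y (tie → lowest x): (-10, -1).
  2. Sort the remaining points by polar angle around p₀.
  3. Walk through sorted points, maintaining a stack; pop the top while the last three entries make a non-left turn (cross product ≤ 0).
  4. Final stack is the convex hull in CCW order: (-10, -1), (4, -1), (4, 3), (-9, 8).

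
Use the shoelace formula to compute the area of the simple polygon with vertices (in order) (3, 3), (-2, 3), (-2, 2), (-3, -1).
Area = 19/2

Shoelace formula: Area = (1/2) |Σ_i (x_i · y_{i+1} − x_{i+1} · y_i)| (indices mod n). Compute each cross term:
  (3)(3) − (-2)(3) = 15
  (-2)(2) − (-2)(3) = 2
  (-2)(-1) − (-3)(2) = 8
  (-3)(3) − (3)(-1) = -6
Sum = 19, so (signed) Area = 19/2 = 19/2, |Area| = 19/2.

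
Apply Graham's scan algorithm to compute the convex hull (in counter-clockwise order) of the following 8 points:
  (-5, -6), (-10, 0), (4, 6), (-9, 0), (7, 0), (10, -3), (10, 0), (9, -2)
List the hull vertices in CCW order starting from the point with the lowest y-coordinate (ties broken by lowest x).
Hull (CCW) = [(-5, -6), (10, -3), (10, 0), (4, 6), (-10, 0)]

Graham scan procedure:
  1. Find the pivot p₀ = point with lowest y (tie → lowest x): (-5, -6).
  2. Sort the remaining points by polar angle around p₀.
  3. Walk through sorted points, maintaining a stack; pop the top while the last three entries make a non-left turn (cross product ≤ 0).
  4. Final stack is the convex hull in CCW order: (-5, -6), (10, -3), (10, 0), (4, 6), (-10, 0).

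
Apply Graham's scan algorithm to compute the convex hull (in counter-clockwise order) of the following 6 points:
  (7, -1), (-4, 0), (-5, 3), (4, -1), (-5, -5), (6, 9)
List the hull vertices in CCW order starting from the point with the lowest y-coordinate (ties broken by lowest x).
Hull (CCW) = [(-5, -5), (7, -1), (6, 9), (-5, 3)]

Graham scan procedure:
  1. Find the pivot p₀ = point with lowest y (tie → lowest x): (-5, -5).
  2. Sort the remaining points by polar angle around p₀.
  3. Walk through sorted points, maintaining a stack; pop the top while the last three entries make a non-left turn (cross product ≤ 0).
  4. Final stack is the convex hull in CCW order: (-5, -5), (7, -1), (6, 9), (-5, 3).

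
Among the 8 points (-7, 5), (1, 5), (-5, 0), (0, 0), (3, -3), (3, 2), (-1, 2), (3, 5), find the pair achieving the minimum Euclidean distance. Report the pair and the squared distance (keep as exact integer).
Pair = ((1, 5), (3, 5)); squared distance = 4

Compute all C(8, 2) = 28 pairwise squared distances (x_i − x_j)² + (y_i − y_j)². The minimum is 4, attained by the pair ((1, 5), (3, 5)).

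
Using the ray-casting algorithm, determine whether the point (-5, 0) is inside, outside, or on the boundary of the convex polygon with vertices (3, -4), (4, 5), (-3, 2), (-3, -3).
The point (-5, 0) lies strictly outside the polygon

Cast a horizontal ray to the right from the query point and count how many polygon edges it crosses (each edge strictly once or zero times, handled with the usual half-open convention). 
Parity of crossings → even ⇒ outside.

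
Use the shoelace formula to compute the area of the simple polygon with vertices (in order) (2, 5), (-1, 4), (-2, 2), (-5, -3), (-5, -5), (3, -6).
Area = 117/2

Shoelace formula: Area = (1/2) |Σ_i (x_i · y_{i+1} − x_{i+1} · y_i)| (indices mod n). Compute each cross term:
  (2)(4) − (-1)(5) = 13
  (-1)(2) − (-2)(4) = 6
  (-2)(-3) − (-5)(2) = 16
  (-5)(-5) − (-5)(-3) = 10
  (-5)(-6) − (3)(-5) = 45
  (3)(5) − (2)(-6) = 27
Sum = 117, so (signed) Area = 117/2 = 117/2, |Area| = 117/2.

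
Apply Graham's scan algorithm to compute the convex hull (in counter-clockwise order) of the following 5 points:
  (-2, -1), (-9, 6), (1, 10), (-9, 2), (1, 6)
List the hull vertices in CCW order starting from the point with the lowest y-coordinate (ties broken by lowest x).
Hull (CCW) = [(-2, -1), (1, 6), (1, 10), (-9, 6), (-9, 2)]

Graham scan procedure:
  1. Find the pivot p₀ = point with lowest y (tie → lowest x): (-2, -1).
  2. Sort the remaining points by polar angle around p₀.
  3. Walk through sorted points, maintaining a stack; pop the top while the last three entries make a non-left turn (cross product ≤ 0).
  4. Final stack is the convex hull in CCW order: (-2, -1), (1, 6), (1, 10), (-9, 6), (-9, 2).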